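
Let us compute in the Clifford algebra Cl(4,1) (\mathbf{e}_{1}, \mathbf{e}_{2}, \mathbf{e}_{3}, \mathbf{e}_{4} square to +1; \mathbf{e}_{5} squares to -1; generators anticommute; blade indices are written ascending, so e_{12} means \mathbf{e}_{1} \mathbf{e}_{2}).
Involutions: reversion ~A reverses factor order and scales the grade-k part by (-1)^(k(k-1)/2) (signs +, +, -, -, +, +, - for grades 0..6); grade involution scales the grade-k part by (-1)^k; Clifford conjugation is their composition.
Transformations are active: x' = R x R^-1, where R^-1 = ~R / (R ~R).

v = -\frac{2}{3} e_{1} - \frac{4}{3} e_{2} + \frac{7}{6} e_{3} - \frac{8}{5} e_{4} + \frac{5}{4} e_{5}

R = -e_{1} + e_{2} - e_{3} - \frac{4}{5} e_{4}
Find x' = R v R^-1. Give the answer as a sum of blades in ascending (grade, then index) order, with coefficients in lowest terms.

~R = -e_{1} + e_{2} - e_{3} - \frac{4}{5} e_{4}, and R ~R = \frac{91}{25}, so R^-1 = ~R / (\frac{91}{25}).
R v = -\frac{83}{150} + 2 e_{12} - \frac{11}{6} e_{13} + \frac{16}{15} e_{14} - \frac{5}{4} e_{15} - \frac{1}{6} e_{23} - \frac{8}{3} e_{24} + \frac{5}{4} e_{25} + \frac{38}{15} e_{34} - \frac{5}{4} e_{35} - e_{45}
Answer: \frac{265}{273} e_{1} + \frac{281}{273} e_{2} - \frac{157}{182} e_{3} + \frac{2516}{1365} e_{4} - \frac{5}{4} e_{5}


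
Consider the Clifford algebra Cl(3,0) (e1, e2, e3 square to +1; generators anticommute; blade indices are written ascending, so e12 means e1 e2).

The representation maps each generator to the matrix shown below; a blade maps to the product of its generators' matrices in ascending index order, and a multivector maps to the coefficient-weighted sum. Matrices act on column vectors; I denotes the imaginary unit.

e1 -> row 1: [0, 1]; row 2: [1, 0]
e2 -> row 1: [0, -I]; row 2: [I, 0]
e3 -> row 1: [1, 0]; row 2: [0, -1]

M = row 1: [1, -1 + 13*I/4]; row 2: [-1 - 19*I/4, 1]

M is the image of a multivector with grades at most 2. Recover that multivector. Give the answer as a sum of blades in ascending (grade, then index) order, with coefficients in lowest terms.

Method: 1, rho(e1), rho(e2), rho(e3) form a trace-orthogonal basis of the 2x2 complex matrices (tr(X Y) = 2 if X = Y, else 0), so M = m0*1 + m1*rho(e1) + m2*rho(e2) + m3*rho(e3) with m0 = tr(M)/2 = 1, m1 = tr(M rho(e1))/2 = -1 - 3*I/4, m2 = tr(M rho(e2))/2 = -4, m3 = tr(M rho(e3))/2 = 0.
Multiplying table entries, the bivector images are rho(e12) = I*rho(e3), rho(e13) = -I*rho(e2), rho(e23) = I*rho(e1); with real blade coefficients the real parts of m0..m3 are the coefficients of 1, e1, e2, e3 and the imaginary parts give the bivectors (e23: Im m1, e13: -Im m2, e12: Im m3).
Answer: 1 - e1 - 4*e2 - 3/4*e23


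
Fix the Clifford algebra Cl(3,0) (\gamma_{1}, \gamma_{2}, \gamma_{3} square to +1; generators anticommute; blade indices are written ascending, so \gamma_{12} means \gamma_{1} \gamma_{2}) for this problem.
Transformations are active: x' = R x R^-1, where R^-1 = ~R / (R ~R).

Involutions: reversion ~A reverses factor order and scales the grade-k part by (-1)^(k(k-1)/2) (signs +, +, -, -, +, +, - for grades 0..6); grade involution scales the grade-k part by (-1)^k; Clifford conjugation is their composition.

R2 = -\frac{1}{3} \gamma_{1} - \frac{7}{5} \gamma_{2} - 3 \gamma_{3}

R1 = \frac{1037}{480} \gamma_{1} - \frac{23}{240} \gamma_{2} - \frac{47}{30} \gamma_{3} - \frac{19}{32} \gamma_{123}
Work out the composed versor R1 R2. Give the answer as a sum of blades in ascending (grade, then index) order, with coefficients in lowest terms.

Distribute over the terms of R2 (each basis-blade product reordered to ascending indices, repeated generators contracted through their squares):
R1 (-\frac{1}{3} \gamma_{1}) = -\frac{1037}{1440} - \frac{23}{720} \gamma_{12} - \frac{47}{90} \gamma_{13} + \frac{19}{96} \gamma_{23}
R1 (-\frac{7}{5} \gamma_{2}) = \frac{161}{1200} - \frac{7259}{2400} \gamma_{12} - \frac{133}{160} \gamma_{13} - \frac{329}{150} \gamma_{23}
R1 (-3 \gamma_{3}) = \frac{47}{10} + \frac{57}{32} \gamma_{12} - \frac{1037}{160} \gamma_{13} + \frac{23}{80} \gamma_{23}
Summing the partial products and collecting blades:
Answer: \frac{29621}{7200} - \frac{4591}{3600} \gamma_{12} - \frac{5641}{720} \gamma_{13} - \frac{4099}{2400} \gamma_{23}


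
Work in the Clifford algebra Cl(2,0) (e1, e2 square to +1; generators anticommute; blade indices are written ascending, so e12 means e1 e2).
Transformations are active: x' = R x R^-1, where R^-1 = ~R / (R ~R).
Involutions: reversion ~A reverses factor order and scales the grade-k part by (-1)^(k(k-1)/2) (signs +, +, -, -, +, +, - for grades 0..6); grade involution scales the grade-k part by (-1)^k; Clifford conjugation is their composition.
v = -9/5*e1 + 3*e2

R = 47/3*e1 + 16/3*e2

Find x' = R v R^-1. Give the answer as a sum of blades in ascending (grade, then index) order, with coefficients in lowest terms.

~R = 47/3*e1 + 16/3*e2, and R ~R = 2465/9, so R^-1 = ~R / (2465/9).
R v = -61/5 + 283/5*e12
Answer: 4983/12325*e1 - 42831/12325*e2


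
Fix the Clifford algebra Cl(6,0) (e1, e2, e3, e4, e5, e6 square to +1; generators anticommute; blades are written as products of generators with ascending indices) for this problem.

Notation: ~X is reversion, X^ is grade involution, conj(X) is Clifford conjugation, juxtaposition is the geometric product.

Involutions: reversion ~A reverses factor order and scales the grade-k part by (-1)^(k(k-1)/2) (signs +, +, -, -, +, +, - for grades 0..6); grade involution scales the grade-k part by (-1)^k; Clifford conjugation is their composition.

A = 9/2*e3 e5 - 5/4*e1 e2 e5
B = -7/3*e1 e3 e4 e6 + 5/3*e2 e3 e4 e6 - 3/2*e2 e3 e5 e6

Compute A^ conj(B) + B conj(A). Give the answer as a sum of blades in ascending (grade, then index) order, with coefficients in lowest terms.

first term: 27/4*e2 e6 - 15/8*e1 e3 e6 - 21/2*e1 e4 e5 e6 + 15/2*e2 e4 e5 e6 - 25/12*e1 e3 e4 e5 e6 - 35/12*e2 e3 e4 e5 e6
second term: -27/4*e2 e6 + 15/8*e1 e3 e6 - 21/2*e1 e4 e5 e6 + 15/2*e2 e4 e5 e6 - 25/12*e1 e3 e4 e5 e6 - 35/12*e2 e3 e4 e5 e6
Answer: -21*e1 e4 e5 e6 + 15*e2 e4 e5 e6 - 25/6*e1 e3 e4 e5 e6 - 35/6*e2 e3 e4 e5 e6


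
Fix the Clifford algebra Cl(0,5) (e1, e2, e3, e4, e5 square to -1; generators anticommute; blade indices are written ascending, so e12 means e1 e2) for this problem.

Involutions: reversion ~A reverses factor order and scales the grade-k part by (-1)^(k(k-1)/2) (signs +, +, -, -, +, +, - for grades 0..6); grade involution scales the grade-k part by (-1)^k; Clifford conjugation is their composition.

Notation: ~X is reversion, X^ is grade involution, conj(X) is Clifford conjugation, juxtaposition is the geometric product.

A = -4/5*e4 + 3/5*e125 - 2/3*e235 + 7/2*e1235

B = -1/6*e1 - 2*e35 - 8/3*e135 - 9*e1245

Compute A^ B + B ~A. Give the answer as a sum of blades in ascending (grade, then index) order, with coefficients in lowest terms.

first term: 32/3*e2 - 27/5*e4 + 47/9*e12 + 2/15*e14 - 8/5*e23 - 1/10*e25 + 63/2*e34 + 6/5*e123 + 36/5*e125 - 6*e134 - 7/12*e235 + 8/5*e345 + 1/9*e1235 - 32/15*e1345
second term: -8*e2 + 27/5*e4 + 79/9*e12 + 2/15*e14 + 8/5*e23 - 1/10*e25 - 63/2*e34 - 6/5*e123 + 36/5*e125 - 6*e134 + 7/12*e235 - 8/5*e345 - 1/9*e1235 - 32/15*e1345
Answer: 8/3*e2 + 14*e12 + 4/15*e14 - 1/5*e25 + 72/5*e125 - 12*e134 - 64/15*e1345


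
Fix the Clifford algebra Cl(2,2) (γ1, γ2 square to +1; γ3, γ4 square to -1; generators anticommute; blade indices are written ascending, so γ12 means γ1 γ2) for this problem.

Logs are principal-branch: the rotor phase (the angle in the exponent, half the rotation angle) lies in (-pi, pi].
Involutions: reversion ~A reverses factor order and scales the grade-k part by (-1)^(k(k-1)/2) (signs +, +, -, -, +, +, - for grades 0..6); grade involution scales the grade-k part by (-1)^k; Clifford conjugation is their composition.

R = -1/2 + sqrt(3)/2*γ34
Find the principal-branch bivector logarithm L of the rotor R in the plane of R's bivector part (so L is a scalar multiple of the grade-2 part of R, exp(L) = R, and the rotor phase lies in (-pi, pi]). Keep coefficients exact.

The scalar part of R is -1/2, and that scalar determines the rotor phase on the principal branch; recovering the unit plane as bivector-part over sine of the phase gives L = phase * plane.
Concretely: cos(phase) = -1/2 gives phase = ±2*pi/3, and since phase/sin(phase) is even the sign is immaterial: L = (phase/sin(phase)) * <R>_2 = (4*sqrt(3)*pi/9) * <R>_2.
Answer: 2*pi/3*γ34


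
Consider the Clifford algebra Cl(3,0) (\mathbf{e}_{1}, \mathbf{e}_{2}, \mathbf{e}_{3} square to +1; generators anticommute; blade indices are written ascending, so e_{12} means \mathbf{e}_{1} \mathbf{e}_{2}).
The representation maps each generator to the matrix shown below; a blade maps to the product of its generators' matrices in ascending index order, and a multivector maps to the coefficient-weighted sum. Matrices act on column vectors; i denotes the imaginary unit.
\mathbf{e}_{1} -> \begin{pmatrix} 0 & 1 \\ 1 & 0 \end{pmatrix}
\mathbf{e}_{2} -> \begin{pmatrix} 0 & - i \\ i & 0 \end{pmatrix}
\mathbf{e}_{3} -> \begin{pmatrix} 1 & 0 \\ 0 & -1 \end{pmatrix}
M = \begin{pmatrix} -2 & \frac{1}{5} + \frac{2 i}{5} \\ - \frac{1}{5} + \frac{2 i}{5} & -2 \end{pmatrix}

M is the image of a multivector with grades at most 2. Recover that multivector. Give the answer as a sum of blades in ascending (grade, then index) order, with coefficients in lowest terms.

Method: 1, rho(e_{1}), rho(e_{2}), rho(e_{3}) form a trace-orthogonal basis of the 2x2 complex matrices (tr(X Y) = 2 if X = Y, else 0), so M = m0*1 + m1*rho(e_{1}) + m2*rho(e_{2}) + m3*rho(e_{3}) with m0 = tr(M)/2 = -2, m1 = tr(M rho(e_{1}))/2 = \frac{2 i}{5}, m2 = tr(M rho(e_{2}))/2 = \frac{i}{5}, m3 = tr(M rho(e_{3}))/2 = 0.
Multiplying table entries, the bivector images are rho(e_{12}) = i*rho(e_{3}), rho(e_{13}) = -i*rho(e_{2}), rho(e_{23}) = i*rho(e_{1}); with real blade coefficients the real parts of m0..m3 are the coefficients of 1, e_{1}, e_{2}, e_{3} and the imaginary parts give the bivectors (e_{23}: Im m1, e_{13}: -Im m2, e_{12}: Im m3).
Answer: -2 - \frac{1}{5} e_{13} + \frac{2}{5} e_{23}


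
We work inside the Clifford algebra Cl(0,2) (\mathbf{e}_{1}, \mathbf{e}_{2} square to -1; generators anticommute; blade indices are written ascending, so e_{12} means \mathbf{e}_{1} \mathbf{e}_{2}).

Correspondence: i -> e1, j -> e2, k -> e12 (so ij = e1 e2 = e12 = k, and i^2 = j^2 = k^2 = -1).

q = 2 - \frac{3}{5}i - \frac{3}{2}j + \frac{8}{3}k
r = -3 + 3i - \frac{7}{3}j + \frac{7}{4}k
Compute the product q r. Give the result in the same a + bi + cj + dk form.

In blades: q = 2 - \frac{3}{5} e_{1} - \frac{3}{2} e_{2} + \frac{8}{3} e_{12}, r = -3 + 3 e_{1} - \frac{7}{3} e_{2} + \frac{7}{4} e_{12}.
Distribute q over r term by term (generator squares from the signature, products reordered to ascending indices): (2)*r = -6 + 6 e_{1} - \frac{14}{3} e_{2} + \frac{7}{2} e_{12}; (-\frac{3}{5} e_{1})*r = \frac{9}{5} + \frac{9}{5} e_{1} + \frac{21}{20} e_{2} + \frac{7}{5} e_{12}; (-\frac{3}{2} e_{2})*r = -\frac{7}{2} - \frac{21}{8} e_{1} + \frac{9}{2} e_{2} + \frac{9}{2} e_{12}; (\frac{8}{3} e_{12})*r = -\frac{14}{3} + \frac{56}{9} e_{1} + 8 e_{2} - 8 e_{12}.
Sum: -\frac{371}{30} + \frac{4103}{360} e_{1} + \frac{533}{60} e_{2} + \frac{7}{5} e_{12}; translating back through the correspondence:
Answer: -\frac{371}{30} + \frac{4103}{360}i + \frac{533}{60}j + \frac{7}{5}k


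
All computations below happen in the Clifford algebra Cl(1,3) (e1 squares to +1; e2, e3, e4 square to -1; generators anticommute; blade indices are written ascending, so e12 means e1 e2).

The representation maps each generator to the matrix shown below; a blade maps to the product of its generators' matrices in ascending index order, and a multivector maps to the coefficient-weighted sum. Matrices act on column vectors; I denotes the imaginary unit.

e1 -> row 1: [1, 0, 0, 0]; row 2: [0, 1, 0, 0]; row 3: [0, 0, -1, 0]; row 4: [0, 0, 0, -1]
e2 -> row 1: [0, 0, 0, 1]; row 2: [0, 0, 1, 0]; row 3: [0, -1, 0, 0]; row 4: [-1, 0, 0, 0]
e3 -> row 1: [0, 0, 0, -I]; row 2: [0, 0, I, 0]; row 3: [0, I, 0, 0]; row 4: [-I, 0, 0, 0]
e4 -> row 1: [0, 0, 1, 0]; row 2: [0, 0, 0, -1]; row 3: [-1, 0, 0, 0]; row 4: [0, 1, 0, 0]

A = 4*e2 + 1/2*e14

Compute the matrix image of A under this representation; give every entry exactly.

Bivector images (products of the table entries): rho(e14) = rho(e1)rho(e4) = row 1: [0, 0, 1, 0]; row 2: [0, 0, 0, -1]; row 3: [1, 0, 0, 0]; row 4: [0, -1, 0, 0].
M = (4)*rho(e2) + (1/2)*rho(e14), summed entrywise:
Answer: row 1: [0, 0, 1/2, 4]; row 2: [0, 0, 4, -1/2]; row 3: [1/2, -4, 0, 0]; row 4: [-4, -1/2, 0, 0]


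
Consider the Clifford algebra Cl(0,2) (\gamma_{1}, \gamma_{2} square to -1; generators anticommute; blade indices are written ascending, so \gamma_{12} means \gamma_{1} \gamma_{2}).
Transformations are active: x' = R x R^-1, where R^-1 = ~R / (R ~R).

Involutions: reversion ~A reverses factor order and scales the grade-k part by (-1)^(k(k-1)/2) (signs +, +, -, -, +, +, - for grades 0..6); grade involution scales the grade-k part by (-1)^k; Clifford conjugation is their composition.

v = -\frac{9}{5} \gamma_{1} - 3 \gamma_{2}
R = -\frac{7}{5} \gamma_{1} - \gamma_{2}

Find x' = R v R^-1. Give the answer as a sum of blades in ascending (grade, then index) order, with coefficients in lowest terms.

~R = -\frac{7}{5} \gamma_{1} - \gamma_{2}, and R ~R = -\frac{74}{25}, so R^-1 = ~R / (-\frac{74}{25}).
R v = -\frac{138}{25} + \frac{12}{5} \gamma_{12}
Answer: -\frac{633}{185} \gamma_{1} - \frac{27}{37} \gamma_{2}


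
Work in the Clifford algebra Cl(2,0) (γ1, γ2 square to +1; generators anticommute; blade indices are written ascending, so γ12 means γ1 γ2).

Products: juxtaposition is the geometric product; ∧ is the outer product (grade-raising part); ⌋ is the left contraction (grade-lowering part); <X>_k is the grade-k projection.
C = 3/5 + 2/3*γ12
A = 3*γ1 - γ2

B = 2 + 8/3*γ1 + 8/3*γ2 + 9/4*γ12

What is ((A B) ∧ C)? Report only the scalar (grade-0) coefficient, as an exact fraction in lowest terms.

step 1: 16/3 + 33/4*γ1 + 19/4*γ2 + 32/3*γ12
step 2: 16/5 + 99/20*γ1 + 57/20*γ2 + 448/45*γ12
Answer: 16/5


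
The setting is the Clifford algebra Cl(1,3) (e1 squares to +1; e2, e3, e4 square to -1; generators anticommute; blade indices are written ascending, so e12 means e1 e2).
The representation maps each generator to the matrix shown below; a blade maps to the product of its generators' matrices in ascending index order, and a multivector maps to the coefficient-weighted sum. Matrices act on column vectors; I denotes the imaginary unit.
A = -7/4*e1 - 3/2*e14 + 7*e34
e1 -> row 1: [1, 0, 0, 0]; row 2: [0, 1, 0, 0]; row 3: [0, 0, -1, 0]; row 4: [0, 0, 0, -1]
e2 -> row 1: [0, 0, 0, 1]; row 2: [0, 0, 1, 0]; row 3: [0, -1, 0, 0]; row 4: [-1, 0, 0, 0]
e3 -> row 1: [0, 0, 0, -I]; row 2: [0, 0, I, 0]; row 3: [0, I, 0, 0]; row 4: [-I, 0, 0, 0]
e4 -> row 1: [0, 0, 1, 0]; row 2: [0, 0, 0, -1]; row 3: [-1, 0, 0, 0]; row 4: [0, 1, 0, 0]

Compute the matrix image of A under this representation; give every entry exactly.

Bivector images (products of the table entries): rho(e14) = rho(e1)rho(e4) = row 1: [0, 0, 1, 0]; row 2: [0, 0, 0, -1]; row 3: [1, 0, 0, 0]; row 4: [0, -1, 0, 0]; rho(e34) = rho(e3)rho(e4) = row 1: [0, -I, 0, 0]; row 2: [-I, 0, 0, 0]; row 3: [0, 0, 0, -I]; row 4: [0, 0, -I, 0].
M = (-7/4)*rho(e1) + (-3/2)*rho(e14) + (7)*rho(e34), summed entrywise:
Answer: row 1: [-7/4, -7*I, -3/2, 0]; row 2: [-7*I, -7/4, 0, 3/2]; row 3: [-3/2, 0, 7/4, -7*I]; row 4: [0, 3/2, -7*I, 7/4]


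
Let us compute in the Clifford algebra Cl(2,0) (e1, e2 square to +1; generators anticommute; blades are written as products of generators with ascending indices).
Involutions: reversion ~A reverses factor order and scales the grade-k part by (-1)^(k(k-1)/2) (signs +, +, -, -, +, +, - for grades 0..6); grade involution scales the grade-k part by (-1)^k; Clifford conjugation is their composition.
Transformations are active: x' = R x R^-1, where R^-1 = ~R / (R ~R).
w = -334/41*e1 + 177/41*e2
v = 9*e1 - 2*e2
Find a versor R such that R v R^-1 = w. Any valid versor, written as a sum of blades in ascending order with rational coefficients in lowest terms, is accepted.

Since q(v) = q(w) = 85, the sum R = v + w = 35/41*e1 + 95/41*e2 does the job whenever invertible.
Answer: 35/41*e1 + 95/41*e2


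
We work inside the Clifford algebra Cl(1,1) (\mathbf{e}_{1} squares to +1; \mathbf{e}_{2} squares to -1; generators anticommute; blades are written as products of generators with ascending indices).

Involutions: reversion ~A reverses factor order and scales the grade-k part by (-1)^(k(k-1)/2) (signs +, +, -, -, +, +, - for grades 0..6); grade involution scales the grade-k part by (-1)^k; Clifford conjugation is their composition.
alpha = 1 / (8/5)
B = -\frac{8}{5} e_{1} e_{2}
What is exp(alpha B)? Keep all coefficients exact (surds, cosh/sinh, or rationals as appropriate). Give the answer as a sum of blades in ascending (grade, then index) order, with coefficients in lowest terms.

B^2 = (-\frac{8}{5})^2*(e_{1} e_{2})^2 = \frac{64}{25}*(+1) = \frac{64}{25} (a basis 2-blade squares to minus the product of its generators' squares).
B^2 = \frac{64}{25} — hyperbolic case — the even/odd split gives cosh and sinh: l = \frac{8}{5}, alpha*l = 1, so exp(alpha B) = cosh(1) + (sinh(1)/(\frac{8}{5}))*B = \cosh{\left(1 \right)} + (\frac{5 \sinh{\left(1 \right)}}{8})*B.
Answer: \cosh{\left(1 \right)} - \sinh{\left(1 \right)} e_{1} e_{2}


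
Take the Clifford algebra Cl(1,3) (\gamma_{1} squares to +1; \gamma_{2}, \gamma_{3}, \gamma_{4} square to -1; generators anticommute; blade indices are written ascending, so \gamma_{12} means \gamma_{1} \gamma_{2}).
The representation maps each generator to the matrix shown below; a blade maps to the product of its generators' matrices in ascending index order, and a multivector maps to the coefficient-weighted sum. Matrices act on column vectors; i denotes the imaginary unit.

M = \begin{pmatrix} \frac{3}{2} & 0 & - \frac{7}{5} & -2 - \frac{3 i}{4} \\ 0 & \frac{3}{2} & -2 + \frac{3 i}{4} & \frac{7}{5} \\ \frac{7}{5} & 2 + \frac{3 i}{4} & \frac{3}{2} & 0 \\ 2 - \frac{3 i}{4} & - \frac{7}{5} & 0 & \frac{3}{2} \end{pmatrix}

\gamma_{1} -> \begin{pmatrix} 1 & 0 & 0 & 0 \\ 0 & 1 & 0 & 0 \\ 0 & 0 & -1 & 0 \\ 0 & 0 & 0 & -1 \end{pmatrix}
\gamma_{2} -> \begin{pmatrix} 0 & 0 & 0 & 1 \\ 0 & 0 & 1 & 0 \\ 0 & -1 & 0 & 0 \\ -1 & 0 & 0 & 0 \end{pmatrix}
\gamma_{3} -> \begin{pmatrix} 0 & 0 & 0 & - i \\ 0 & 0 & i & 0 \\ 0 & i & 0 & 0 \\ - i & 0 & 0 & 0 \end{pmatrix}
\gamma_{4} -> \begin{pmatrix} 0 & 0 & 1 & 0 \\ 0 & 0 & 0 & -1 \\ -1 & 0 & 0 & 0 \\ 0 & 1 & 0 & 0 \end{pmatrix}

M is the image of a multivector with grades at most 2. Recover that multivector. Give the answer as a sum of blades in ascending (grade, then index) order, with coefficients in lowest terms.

Method: the blade images are trace-orthogonal — tr(rho(e_A) rho(e_B)^-1) = 4 if A = B and 0 otherwise — and rho(e_A)^-1 = (e_A)^2 * rho(e_A) with (e_A)^2 = +1 or -1, so the coefficient of e_A in the preimage is (e_A)^2 * tr(M rho(e_A))/4.
Nonzero projections over blades of grade <= 2: 1: (1)^2 = +1, tr(M 1) = 6, coefficient \frac{3}{2}; \gamma_{2}: (\gamma_{2})^2 = -1, tr(M rho(\gamma_{2})) = 8, coefficient -2; \gamma_{3}: (\gamma_{3})^2 = -1, tr(M rho(\gamma_{3})) = -3, coefficient \frac{3}{4}; \gamma_{4}: (\gamma_{4})^2 = -1, tr(M rho(\gamma_{4})) = \frac{28}{5}, coefficient -\frac{7}{5}. Every other blade of grade <= 2 projects to 0.
Answer: \frac{3}{2} - 2 \gamma_{2} + \frac{3}{4} \gamma_{3} - \frac{7}{5} \gamma_{4}


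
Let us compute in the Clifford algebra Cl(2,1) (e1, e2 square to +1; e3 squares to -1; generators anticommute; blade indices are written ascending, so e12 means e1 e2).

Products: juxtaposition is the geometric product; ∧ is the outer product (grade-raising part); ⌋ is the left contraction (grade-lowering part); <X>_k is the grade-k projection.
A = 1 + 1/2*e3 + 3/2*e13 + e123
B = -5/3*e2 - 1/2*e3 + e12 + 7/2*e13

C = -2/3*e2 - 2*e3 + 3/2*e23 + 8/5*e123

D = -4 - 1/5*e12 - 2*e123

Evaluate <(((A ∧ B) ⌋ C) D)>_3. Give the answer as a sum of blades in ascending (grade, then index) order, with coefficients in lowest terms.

step 1: -5/3*e2 - 1/2*e3 + e12 + 7/2*e13 + 5/6*e23 + 3*e123
step 2: 1109/180 + 4/3*e1 - 127/20*e2 - 41/10*e3 + 4/5*e12 + 8/3*e13
step 3: -5509/225 - 1981/300*e1 + 457/15*e2 + 18*e3 - 11369/900*e12 - 701/30*e13 - 16/5*e23 - 2588/225*e123
step 4: -2588/225*e123
Answer: -2588/225*e123


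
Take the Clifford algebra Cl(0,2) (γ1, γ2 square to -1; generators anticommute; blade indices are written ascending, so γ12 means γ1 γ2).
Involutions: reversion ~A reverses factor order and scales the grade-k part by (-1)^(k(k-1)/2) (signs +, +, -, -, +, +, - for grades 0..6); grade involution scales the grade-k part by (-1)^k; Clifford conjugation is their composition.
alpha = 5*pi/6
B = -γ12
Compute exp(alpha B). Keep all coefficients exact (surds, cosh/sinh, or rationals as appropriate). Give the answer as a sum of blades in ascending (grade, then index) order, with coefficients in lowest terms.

B^2 = (-1)^2*(γ12)^2 = 1*(-1) = -1 (a basis 2-blade squares to minus the product of its generators' squares).
B^2 = -1 — the series telescopes trigonometrically here: l = 1, alpha*l = 5*pi/6, so exp(alpha B) = cos(5*pi/6) + (sin(5*pi/6)/1)*B = -sqrt(3)/2 + (1/2)*B.
Answer: -sqrt(3)/2 - 1/2*γ12


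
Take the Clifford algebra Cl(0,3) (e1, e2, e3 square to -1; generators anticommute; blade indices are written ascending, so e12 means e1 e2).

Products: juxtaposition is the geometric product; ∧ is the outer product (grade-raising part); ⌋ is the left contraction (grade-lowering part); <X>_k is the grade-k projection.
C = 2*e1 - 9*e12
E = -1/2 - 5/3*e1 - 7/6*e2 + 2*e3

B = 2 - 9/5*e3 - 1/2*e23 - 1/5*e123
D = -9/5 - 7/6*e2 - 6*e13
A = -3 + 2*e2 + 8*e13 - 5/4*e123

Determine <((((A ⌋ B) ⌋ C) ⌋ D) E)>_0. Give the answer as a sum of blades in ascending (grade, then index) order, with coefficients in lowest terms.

step 1: -23/4 - 8/5*e2 + 32/5*e3 - 2/5*e13 + 3/2*e23 + 3/5*e123
step 2: 29/10*e1 + 207/4*e12
step 3: 87/5*e3
step 4: -174/5 - 87/10*e3 + 29*e13 + 203/10*e23
step 5: -174/5
Answer: -174/5


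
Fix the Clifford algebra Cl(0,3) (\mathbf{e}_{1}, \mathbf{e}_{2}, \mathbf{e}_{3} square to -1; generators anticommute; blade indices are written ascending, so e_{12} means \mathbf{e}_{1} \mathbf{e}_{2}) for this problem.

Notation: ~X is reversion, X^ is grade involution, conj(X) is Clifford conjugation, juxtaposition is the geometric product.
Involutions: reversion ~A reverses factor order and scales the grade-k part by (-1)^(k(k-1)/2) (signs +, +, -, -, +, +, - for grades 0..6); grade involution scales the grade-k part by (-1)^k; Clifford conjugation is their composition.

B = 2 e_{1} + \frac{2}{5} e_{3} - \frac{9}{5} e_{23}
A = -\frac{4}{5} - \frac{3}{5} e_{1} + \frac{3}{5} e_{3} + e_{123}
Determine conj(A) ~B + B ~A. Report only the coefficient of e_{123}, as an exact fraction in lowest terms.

first term: -\frac{24}{25} - \frac{17}{5} e_{1} - \frac{27}{25} e_{2} - \frac{8}{25} e_{3} - \frac{2}{5} e_{12} + \frac{36}{25} e_{13} - \frac{86}{25} e_{23} + \frac{27}{25} e_{123}
second term: \frac{24}{25} - \frac{17}{5} e_{1} + \frac{27}{25} e_{2} - \frac{8}{25} e_{3} + \frac{2}{5} e_{12} + \frac{36}{25} e_{13} + \frac{86}{25} e_{23} + \frac{27}{25} e_{123}
Answer: \frac{54}{25}


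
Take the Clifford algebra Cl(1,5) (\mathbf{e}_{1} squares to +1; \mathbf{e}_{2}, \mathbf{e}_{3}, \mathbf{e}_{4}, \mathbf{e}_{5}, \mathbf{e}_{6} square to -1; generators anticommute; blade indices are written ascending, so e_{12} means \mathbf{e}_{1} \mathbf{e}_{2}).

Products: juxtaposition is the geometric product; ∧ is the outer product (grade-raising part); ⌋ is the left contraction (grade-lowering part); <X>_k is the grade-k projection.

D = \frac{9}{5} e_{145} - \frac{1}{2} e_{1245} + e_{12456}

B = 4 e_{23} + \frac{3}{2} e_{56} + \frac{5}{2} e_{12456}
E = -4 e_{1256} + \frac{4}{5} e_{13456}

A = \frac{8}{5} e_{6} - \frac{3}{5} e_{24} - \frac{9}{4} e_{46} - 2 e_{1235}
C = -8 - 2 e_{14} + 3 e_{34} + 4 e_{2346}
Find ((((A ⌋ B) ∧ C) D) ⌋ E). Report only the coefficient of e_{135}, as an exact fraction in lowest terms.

step 1: \frac{12}{5} e_{5} - \frac{45}{8} e_{125} + \frac{3}{2} e_{156} - 4 e_{1245}
step 2: -\frac{96}{5} e_{5} + 45 e_{125} - \frac{24}{5} e_{145} - 12 e_{156} + \frac{36}{5} e_{345} + 32 e_{1245} - \frac{135}{8} e_{12345} + \frac{9}{2} e_{13456} - \frac{48}{5} e_{23456}
step 3: \frac{616}{25} + \frac{276}{5} e_{2} - \frac{135}{16} e_{3} - \frac{45}{2} e_{4} - 32 e_{6} + \frac{84}{25} e_{13} + \frac{864}{25} e_{14} + \frac{279}{8} e_{23} + 93 e_{24} + \frac{24}{5} e_{26} + \frac{351}{40} e_{36} + \frac{117}{5} e_{46} + \frac{18}{5} e_{123} + \frac{48}{5} e_{124} - \frac{24}{5} e_{136} + \frac{9}{4} e_{236} + 6 e_{246} - \frac{612}{25} e_{1236} - \frac{96}{5} e_{1246}
step 4: -\frac{96}{5} e_{15} + \frac{96}{25} e_{45} + 128 e_{125} + \frac{468}{25} e_{135} - \frac{351}{50} e_{145} - \frac{1104}{5} e_{156} - \frac{3456}{125} e_{356} + \frac{336}{125} e_{456} - \frac{2464}{25} e_{1256} + \frac{128}{5} e_{1345} + 18 e_{1356} - \frac{27}{4} e_{1456} + \frac{2464}{125} e_{13456}
Answer: \frac{468}{25}


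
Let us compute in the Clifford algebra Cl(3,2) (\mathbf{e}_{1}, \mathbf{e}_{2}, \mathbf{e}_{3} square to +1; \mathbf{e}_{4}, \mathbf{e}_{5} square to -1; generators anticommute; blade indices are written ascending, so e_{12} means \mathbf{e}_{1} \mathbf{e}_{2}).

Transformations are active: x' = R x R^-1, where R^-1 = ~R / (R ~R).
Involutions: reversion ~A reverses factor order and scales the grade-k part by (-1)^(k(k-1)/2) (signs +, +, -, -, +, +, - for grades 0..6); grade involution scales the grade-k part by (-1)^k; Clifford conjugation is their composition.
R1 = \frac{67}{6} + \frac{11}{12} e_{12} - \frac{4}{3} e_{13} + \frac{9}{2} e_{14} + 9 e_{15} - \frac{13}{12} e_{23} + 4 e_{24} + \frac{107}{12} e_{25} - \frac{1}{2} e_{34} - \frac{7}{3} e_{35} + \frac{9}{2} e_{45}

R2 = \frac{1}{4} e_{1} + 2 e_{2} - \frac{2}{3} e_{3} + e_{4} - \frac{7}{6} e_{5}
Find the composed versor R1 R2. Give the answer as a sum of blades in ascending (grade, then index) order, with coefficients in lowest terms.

Distribute over the terms of R2 (each basis-blade product reordered to ascending indices, repeated generators contracted through their squares):
R1 (\frac{1}{4} e_{1}) = \frac{67}{24} e_{1} - \frac{11}{48} e_{2} + \frac{1}{3} e_{3} - \frac{9}{8} e_{4} - \frac{9}{4} e_{5} - \frac{13}{48} e_{123} + e_{124} + \frac{107}{48} e_{125} - \frac{1}{8} e_{134} - \frac{7}{12} e_{135} + \frac{9}{8} e_{145}
R1 (2 e_{2}) = \frac{11}{6} e_{1} + \frac{67}{3} e_{2} + \frac{13}{6} e_{3} - 8 e_{4} - \frac{107}{6} e_{5} + \frac{8}{3} e_{123} - 9 e_{124} - 18 e_{125} - e_{234} - \frac{14}{3} e_{235} + 9 e_{245}
R1 (-\frac{2}{3} e_{3}) = \frac{8}{9} e_{1} + \frac{13}{18} e_{2} - \frac{67}{9} e_{3} - \frac{1}{3} e_{4} - \frac{14}{9} e_{5} - \frac{11}{18} e_{123} + 3 e_{134} + 6 e_{135} + \frac{8}{3} e_{234} + \frac{107}{18} e_{235} - 3 e_{345}
R1 (e_{4}) = -\frac{9}{2} e_{1} - 4 e_{2} + \frac{1}{2} e_{3} + \frac{67}{6} e_{4} + \frac{9}{2} e_{5} + \frac{11}{12} e_{124} - \frac{4}{3} e_{134} - 9 e_{145} - \frac{13}{12} e_{234} - \frac{107}{12} e_{245} + \frac{7}{3} e_{345}
R1 (-\frac{7}{6} e_{5}) = \frac{21}{2} e_{1} + \frac{749}{72} e_{2} - \frac{49}{18} e_{3} + \frac{21}{4} e_{4} - \frac{469}{36} e_{5} - \frac{77}{72} e_{125} + \frac{14}{9} e_{135} - \frac{21}{4} e_{145} + \frac{91}{72} e_{235} - \frac{14}{3} e_{245} + \frac{7}{12} e_{345}
Summing the partial products and collecting blades:
Answer: \frac{829}{72} e_{1} + \frac{1403}{48} e_{2} - \frac{43}{6} e_{3} + \frac{167}{24} e_{4} - \frac{181}{6} e_{5} + \frac{257}{144} e_{123} - \frac{85}{12} e_{124} - \frac{2425}{144} e_{125} + \frac{37}{24} e_{134} + \frac{251}{36} e_{135} - \frac{105}{8} e_{145} + \frac{7}{12} e_{234} + \frac{61}{24} e_{235} - \frac{55}{12} e_{245} - \frac{1}{12} e_{345}


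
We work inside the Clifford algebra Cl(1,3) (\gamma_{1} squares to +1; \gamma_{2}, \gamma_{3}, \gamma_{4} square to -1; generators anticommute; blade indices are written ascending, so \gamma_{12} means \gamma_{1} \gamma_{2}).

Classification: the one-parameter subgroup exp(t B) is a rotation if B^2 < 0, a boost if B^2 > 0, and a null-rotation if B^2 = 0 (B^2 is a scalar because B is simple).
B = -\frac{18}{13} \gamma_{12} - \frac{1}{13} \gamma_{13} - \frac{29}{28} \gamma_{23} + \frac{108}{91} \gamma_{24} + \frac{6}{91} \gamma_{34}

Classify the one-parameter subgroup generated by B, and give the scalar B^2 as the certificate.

B^2 term by term: the squares give (-\frac{18}{13})^2*(\gamma_{12})^2 + (-\frac{1}{13})^2*(\gamma_{13})^2 + (-\frac{29}{28})^2*(\gamma_{23})^2 + (\frac{108}{91})^2*(\gamma_{24})^2 + (\frac{6}{91})^2*(\gamma_{34})^2 = \frac{324}{169}*(+1) + \frac{1}{169}*(+1) + \frac{841}{784}*(-1) + \frac{11664}{8281}*(-1) + \frac{36}{8281}*(-1) = -\frac{9}{16} (each basis 2-blade squares to minus the product of its generators' squares); cross terms between blades sharing an index anticommute and cancel; the commuting (index-disjoint) pairs give grade-4 terms 2*c*c'*(blade product), which cancel blade by blade — \gamma_{1234}: -\frac{216}{1183} + \frac{216}{1183} = 0 — confirming B is simple. So B^2 = -\frac{9}{16}.
Answer: rotation, certificate B^2 = -\frac{9}{16}. No conjugation can change B^2 = -\frac{9}{16}; the sign gives the class.


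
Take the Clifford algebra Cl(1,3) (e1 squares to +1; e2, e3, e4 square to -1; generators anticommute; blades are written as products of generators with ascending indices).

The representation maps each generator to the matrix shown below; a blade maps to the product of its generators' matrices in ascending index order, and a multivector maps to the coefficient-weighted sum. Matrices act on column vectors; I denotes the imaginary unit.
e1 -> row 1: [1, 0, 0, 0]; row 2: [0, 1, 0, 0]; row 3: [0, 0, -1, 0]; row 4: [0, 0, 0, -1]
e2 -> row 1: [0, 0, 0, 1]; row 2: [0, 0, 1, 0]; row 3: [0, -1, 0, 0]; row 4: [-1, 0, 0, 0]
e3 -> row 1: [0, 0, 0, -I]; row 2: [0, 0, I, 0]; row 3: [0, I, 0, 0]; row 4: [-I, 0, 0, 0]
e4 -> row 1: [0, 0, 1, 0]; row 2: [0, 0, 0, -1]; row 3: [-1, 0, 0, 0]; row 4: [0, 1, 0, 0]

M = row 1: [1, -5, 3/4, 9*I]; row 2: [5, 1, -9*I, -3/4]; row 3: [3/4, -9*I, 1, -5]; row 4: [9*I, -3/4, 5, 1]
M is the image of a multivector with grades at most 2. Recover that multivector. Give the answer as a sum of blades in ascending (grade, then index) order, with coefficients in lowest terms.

Method: the blade images are trace-orthogonal — tr(rho(e_A) rho(e_B)^-1) = 4 if A = B and 0 otherwise — and rho(e_A)^-1 = (e_A)^2 * rho(e_A) with (e_A)^2 = +1 or -1, so the coefficient of e_A in the preimage is (e_A)^2 * tr(M rho(e_A))/4.
Nonzero projections over blades of grade <= 2: 1: (1)^2 = +1, tr(M 1) = 4, coefficient 1; e3: (e3)^2 = -1, tr(M rho(e3)) = 36, coefficient -9; e1 e4: (e1 e4)^2 = +1, tr(M rho(e1 e4)) = 3, coefficient 3/4; e2 e4: (e2 e4)^2 = -1, tr(M rho(e2 e4)) = 20, coefficient -5. Every other blade of grade <= 2 projects to 0.
Answer: 1 - 9*e3 + 3/4*e1 e4 - 5*e2 e4


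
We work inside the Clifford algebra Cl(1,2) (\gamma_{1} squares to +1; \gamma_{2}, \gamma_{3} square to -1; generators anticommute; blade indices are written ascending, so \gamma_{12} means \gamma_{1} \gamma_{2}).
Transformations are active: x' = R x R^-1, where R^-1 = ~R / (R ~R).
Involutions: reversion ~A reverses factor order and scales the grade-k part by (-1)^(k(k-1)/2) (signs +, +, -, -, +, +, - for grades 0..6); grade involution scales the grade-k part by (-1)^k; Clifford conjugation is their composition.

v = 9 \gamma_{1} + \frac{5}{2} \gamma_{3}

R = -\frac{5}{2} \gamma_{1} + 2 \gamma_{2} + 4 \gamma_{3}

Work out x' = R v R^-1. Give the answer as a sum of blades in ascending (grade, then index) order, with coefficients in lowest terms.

~R = -\frac{5}{2} \gamma_{1} + 2 \gamma_{2} + 4 \gamma_{3}, and R ~R = -\frac{55}{4}, so R^-1 = ~R / (-\frac{55}{4}).
R v = -\frac{65}{2} - 18 \gamma_{12} - \frac{169}{4} \gamma_{13} + 5 \gamma_{23}
Answer: -\frac{229}{11} \gamma_{1} + \frac{104}{11} \gamma_{2} + \frac{361}{22} \gamma_{3}


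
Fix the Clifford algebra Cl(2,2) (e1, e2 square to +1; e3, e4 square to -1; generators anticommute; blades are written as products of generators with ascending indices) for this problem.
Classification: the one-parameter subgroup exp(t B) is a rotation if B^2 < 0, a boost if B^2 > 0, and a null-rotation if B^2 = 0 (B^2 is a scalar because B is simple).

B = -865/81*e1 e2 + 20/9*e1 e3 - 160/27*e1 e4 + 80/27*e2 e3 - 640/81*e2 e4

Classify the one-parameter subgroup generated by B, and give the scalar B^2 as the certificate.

B^2 term by term: the squares give (-865/81)^2*(e1 e2)^2 + (20/9)^2*(e1 e3)^2 + (-160/27)^2*(e1 e4)^2 + (80/27)^2*(e2 e3)^2 + (-640/81)^2*(e2 e4)^2 = 748225/6561*(-1) + 400/81*(+1) + 25600/729*(+1) + 6400/729*(+1) + 409600/6561*(+1) = -25/9 (each basis 2-blade squares to minus the product of its generators' squares); cross terms between blades sharing an index anticommute and cancel; the commuting (index-disjoint) pairs give grade-4 terms 2*c*c'*(blade product), which cancel blade by blade — e1 e2 e3 e4: 25600/729 - 25600/729 = 0 — confirming B is simple. So B^2 = -25/9.
Answer: rotation, certificate B^2 = -25/9. One invariant decides it: the square -25/9 survives every conjugation, and its sign is exactly the classification.


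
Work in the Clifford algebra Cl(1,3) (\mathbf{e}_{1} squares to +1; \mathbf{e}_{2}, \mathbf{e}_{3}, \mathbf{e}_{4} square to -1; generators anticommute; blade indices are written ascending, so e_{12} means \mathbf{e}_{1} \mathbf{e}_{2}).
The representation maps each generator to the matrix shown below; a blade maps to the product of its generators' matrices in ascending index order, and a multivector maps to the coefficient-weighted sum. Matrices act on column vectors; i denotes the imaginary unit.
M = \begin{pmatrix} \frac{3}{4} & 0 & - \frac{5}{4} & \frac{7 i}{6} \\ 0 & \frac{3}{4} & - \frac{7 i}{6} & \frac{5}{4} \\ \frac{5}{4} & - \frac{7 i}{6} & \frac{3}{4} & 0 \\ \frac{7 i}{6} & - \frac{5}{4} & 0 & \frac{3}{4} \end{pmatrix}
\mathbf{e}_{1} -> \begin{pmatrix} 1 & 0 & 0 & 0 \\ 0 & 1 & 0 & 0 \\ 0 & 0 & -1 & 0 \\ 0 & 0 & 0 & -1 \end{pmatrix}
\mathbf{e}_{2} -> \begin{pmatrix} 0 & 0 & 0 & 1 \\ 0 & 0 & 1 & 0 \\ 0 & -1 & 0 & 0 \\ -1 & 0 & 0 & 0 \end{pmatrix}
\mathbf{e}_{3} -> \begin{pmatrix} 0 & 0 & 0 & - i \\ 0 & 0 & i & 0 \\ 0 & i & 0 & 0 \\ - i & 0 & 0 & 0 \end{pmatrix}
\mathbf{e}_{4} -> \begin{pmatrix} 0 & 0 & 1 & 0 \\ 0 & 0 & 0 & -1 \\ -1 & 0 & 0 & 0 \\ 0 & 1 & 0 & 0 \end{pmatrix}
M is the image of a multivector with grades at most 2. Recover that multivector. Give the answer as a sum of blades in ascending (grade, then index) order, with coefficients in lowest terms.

Method: the blade images are trace-orthogonal — tr(rho(e_A) rho(e_B)^-1) = 4 if A = B and 0 otherwise — and rho(e_A)^-1 = (e_A)^2 * rho(e_A) with (e_A)^2 = +1 or -1, so the coefficient of e_A in the preimage is (e_A)^2 * tr(M rho(e_A))/4.
Nonzero projections over blades of grade <= 2: 1: (1)^2 = +1, tr(M 1) = 3, coefficient \frac{3}{4}; e_{3}: (e_{3})^2 = -1, tr(M rho(e_{3})) = \frac{14}{3}, coefficient -\frac{7}{6}; e_{4}: (e_{4})^2 = -1, tr(M rho(e_{4})) = 5, coefficient -\frac{5}{4}. Every other blade of grade <= 2 projects to 0.
Answer: \frac{3}{4} - \frac{7}{6} e_{3} - \frac{5}{4} e_{4}


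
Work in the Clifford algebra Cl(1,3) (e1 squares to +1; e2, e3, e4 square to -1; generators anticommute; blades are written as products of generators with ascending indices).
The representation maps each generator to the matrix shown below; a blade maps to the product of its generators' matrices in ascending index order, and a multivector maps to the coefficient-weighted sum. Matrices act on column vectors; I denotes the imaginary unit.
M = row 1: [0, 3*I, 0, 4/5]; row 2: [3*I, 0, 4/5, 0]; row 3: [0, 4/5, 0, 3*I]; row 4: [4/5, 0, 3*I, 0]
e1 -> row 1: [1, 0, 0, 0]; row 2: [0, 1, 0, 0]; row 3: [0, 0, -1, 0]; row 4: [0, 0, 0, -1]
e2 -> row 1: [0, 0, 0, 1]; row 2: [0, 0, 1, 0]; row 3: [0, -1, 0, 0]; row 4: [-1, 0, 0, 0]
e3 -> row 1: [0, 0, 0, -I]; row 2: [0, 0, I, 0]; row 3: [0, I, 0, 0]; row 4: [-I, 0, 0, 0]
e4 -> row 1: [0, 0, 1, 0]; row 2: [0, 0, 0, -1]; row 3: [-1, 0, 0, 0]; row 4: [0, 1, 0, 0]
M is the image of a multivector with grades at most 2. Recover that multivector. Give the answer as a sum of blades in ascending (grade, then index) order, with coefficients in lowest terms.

Method: the blade images are trace-orthogonal — tr(rho(e_A) rho(e_B)^-1) = 4 if A = B and 0 otherwise — and rho(e_A)^-1 = (e_A)^2 * rho(e_A) with (e_A)^2 = +1 or -1, so the coefficient of e_A in the preimage is (e_A)^2 * tr(M rho(e_A))/4.
Nonzero projections over blades of grade <= 2: e1 e2: (e1 e2)^2 = +1, tr(M rho(e1 e2)) = 16/5, coefficient 4/5; e3 e4: (e3 e4)^2 = -1, tr(M rho(e3 e4)) = 12, coefficient -3. Every other blade of grade <= 2 projects to 0.
Answer: 4/5*e1 e2 - 3*e3 e4


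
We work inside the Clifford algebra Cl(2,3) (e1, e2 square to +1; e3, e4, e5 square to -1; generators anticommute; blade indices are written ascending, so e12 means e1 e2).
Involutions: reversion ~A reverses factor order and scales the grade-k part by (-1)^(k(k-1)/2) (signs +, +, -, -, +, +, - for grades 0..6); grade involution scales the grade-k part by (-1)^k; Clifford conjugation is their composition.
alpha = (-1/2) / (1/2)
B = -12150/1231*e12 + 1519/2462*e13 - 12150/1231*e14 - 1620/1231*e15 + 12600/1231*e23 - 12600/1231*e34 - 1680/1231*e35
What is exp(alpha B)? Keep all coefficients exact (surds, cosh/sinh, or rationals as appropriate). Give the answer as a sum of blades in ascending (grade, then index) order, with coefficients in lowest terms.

B^2 term by term: the squares give (-12150/1231)^2*(e12)^2 + (1519/2462)^2*(e13)^2 + (-12150/1231)^2*(e14)^2 + (-1620/1231)^2*(e15)^2 + (12600/1231)^2*(e23)^2 + (-12600/1231)^2*(e34)^2 + (-1680/1231)^2*(e35)^2 = 147622500/1515361*(-1) + 2307361/6061444*(+1) + 147622500/1515361*(+1) + 2624400/1515361*(+1) + 158760000/1515361*(+1) + 158760000/1515361*(-1) + 2822400/1515361*(-1) = 1/4 (each basis 2-blade squares to minus the product of its generators' squares); cross terms between blades sharing an index anticommute and cancel; the commuting (index-disjoint) pairs give grade-4 terms 2*c*c'*(blade product), which cancel blade by blade — e1234: 306180000/1515361 - 306180000/1515361 = 0; e1235: 40824000/1515361 - 40824000/1515361 = 0; e1345: -40824000/1515361 + 40824000/1515361 = 0 — confirming B is simple. So B^2 = 1/4.
B^2 = 1/4 — the series telescopes hyperbolically here: l = 1/2, alpha*l = -1/2, so exp(alpha B) = cosh(-1/2) + (sinh(-1/2)/(1/2))*B = cosh(1/2) + (-2*sinh(1/2))*B.
Answer: cosh(1/2) + 24300*sinh(1/2)/1231*e12 - 1519*sinh(1/2)/1231*e13 + 24300*sinh(1/2)/1231*e14 + 3240*sinh(1/2)/1231*e15 - 25200*sinh(1/2)/1231*e23 + 25200*sinh(1/2)/1231*e34 + 3360*sinh(1/2)/1231*e35


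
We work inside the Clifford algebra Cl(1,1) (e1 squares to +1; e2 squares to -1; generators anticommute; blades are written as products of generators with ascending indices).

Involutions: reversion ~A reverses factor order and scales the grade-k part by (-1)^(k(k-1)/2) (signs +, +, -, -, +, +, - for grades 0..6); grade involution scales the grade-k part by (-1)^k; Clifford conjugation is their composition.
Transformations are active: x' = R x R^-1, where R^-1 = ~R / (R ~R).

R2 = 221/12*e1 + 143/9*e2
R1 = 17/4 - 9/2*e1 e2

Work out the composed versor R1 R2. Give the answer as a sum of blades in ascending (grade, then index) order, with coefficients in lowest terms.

Distribute over the terms of R1 (each basis-blade product reordered to ascending indices, repeated generators contracted through their squares):
(17/4) R2 = 3757/48*e1 + 2431/36*e2
(-9/2*e1 e2) R2 = 143/2*e1 + 663/8*e2
Summing the partial products and collecting blades:
Answer: 7189/48*e1 + 10829/72*e2


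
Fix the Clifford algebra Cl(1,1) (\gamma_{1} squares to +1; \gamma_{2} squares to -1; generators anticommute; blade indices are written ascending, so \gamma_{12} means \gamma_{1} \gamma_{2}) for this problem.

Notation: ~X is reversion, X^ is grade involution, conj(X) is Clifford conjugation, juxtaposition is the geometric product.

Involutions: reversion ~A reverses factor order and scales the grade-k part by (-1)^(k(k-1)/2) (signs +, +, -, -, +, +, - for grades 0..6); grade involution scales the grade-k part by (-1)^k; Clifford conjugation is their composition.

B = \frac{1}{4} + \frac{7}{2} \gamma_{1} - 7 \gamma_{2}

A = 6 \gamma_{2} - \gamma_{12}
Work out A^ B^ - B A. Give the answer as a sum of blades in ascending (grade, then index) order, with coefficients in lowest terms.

first term: 42 + 7 \gamma_{1} - 5 \gamma_{2} - \frac{85}{4} \gamma_{12}
second term: 42 + 7 \gamma_{1} - 2 \gamma_{2} + \frac{83}{4} \gamma_{12}
Answer: -3 \gamma_{2} - 42 \gamma_{12}
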